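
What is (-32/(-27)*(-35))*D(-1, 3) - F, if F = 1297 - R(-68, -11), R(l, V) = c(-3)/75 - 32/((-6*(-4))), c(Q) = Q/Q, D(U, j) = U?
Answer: -848366/675 ≈ -1256.8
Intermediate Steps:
c(Q) = 1
R(l, V) = -33/25 (R(l, V) = 1/75 - 32/((-6*(-4))) = 1*(1/75) - 32/24 = 1/75 - 32*1/24 = 1/75 - 4/3 = -33/25)
F = 32458/25 (F = 1297 - 1*(-33/25) = 1297 + 33/25 = 32458/25 ≈ 1298.3)
(-32/(-27)*(-35))*D(-1, 3) - F = (-32/(-27)*(-35))*(-1) - 1*32458/25 = (-32*(-1/27)*(-35))*(-1) - 32458/25 = ((32/27)*(-35))*(-1) - 32458/25 = -1120/27*(-1) - 32458/25 = 1120/27 - 32458/25 = -848366/675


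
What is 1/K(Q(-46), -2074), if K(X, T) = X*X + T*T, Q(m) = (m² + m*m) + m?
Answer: 1/21824072 ≈ 4.5821e-8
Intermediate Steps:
Q(m) = m + 2*m² (Q(m) = (m² + m²) + m = 2*m² + m = m + 2*m²)
K(X, T) = T² + X² (K(X, T) = X² + T² = T² + X²)
1/K(Q(-46), -2074) = 1/((-2074)² + (-46*(1 + 2*(-46)))²) = 1/(4301476 + (-46*(1 - 92))²) = 1/(4301476 + (-46*(-91))²) = 1/(4301476 + 4186²) = 1/(4301476 + 17522596) = 1/21824072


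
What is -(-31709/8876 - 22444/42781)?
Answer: 1555755673/379724156 ≈ 4.0971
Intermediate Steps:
-(-31709/8876 - 22444/42781) = -1*(-1555755673/379724156) = 1555755673/379724156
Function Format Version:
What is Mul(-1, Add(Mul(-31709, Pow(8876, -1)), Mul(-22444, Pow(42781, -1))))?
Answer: Rational(1555755673, 379724156) ≈ 4.0971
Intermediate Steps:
Mul(-1, Add(Mul(-31709, Pow(8876, -1)), Mul(-22444, Pow(42781, -1)))) = Mul(-1, Add(Mul(-31709, Rational(1, 8876)), Mul(-22444, Rational(1, 42781)))) = Mul(-1, Add(Rational(-31709, 8876), Rational(-22444, 42781))) = Mul(-1, Rational(-1555755673, 379724156)) = Rational(1555755673, 379724156)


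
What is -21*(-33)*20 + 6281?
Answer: 20141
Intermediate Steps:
-21*(-33)*20 + 6281 = 693*20 + 6281 = 13860 + 6281 = 20141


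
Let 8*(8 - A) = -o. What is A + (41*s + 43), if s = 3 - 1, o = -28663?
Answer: -27599/8 ≈ -3449.9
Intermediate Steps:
s = 2
A = -28599/8 (A = 8 - (-1)*(-28663)/8 = 8 - ⅛*28663 = 8 - 28663/8 = -28599/8 ≈ -3574.9)
A + (41*s + 43) = -28599/8 + (41*2 + 43) = -28599/8 + (82 + 43) = -28599/8 + 125 = -27599/8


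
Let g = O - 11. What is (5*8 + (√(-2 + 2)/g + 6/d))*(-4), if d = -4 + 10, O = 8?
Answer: -164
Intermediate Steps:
d = 6
g = -3 (g = 8 - 11 = -3)
(5*8 + (√(-2 + 2)/g + 6/d))*(-4) = (5*8 + (√(-2 + 2)/(-3) + 6/6))*(-4) = (40 + (√0*(-⅓) + 6*(⅙)))*(-4) = (40 + (0*(-⅓) + 1))*(-4) = (40 + (0 + 1))*(-4) = (40 + 1)*(-4) = 41*(-4) = -164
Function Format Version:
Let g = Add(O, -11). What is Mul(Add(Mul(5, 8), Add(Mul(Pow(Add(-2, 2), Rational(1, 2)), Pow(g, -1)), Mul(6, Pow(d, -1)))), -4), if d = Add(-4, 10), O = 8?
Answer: -164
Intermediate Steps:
d = 6
g = -3 (g = Add(8, -11) = -3)
Mul(Add(Mul(5, 8), Add(Mul(Pow(Add(-2, 2), Rational(1, 2)), Pow(g, -1)), Mul(6, Pow(d, -1)))), -4) = Mul(Add(Mul(5, 8), Add(Mul(Pow(Add(-2, 2), Rational(1, 2)), Pow(-3, -1)), Mul(6, Pow(6, -1)))), -4) = Mul(Add(40, Add(Mul(Pow(0, Rational(1, 2)), Rational(-1, 3)), Mul(6, Rational(1, 6)))), -4) = Mul(Add(40, Add(Mul(0, Rational(-1, 3)), 1)), -4) = Mul(Add(40, Add(0, 1)), -4) = Mul(Add(40, 1), -4) = Mul(41, -4) = -164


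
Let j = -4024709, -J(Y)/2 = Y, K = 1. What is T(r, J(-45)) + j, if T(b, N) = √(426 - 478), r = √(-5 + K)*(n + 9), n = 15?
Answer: -4024709 + 2*I*√13 ≈ -4.0247e+6 + 7.2111*I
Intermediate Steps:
J(Y) = -2*Y
r = 48*I (r = √(-5 + 1)*(15 + 9) = √(-4)*24 = (2*I)*24 = 48*I ≈ 48.0*I)
T(b, N) = 2*I*√13 (T(b, N) = √(-52) = 2*I*√13)
T(r, J(-45)) + j = 2*I*√13 - 4024709 = -4024709 + 2*I*√13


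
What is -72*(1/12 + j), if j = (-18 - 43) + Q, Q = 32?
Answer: 2082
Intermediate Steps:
j = -29 (j = (-18 - 43) + 32 = -61 + 32 = -29)
-72*(1/12 + j) = -72*(1/12 - 29) = -72*(-347/12) = 2082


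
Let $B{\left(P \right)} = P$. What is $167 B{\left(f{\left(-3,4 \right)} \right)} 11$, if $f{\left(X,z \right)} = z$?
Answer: $7348$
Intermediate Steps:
$167 B{\left(f{\left(-3,4 \right)} \right)} 11 = 167 \cdot 4 \cdot 11 = 668 \cdot 11 = 7348$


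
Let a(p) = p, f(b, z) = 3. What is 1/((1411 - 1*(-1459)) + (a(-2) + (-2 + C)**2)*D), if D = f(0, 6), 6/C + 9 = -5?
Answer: 49/141203 ≈ 0.00034702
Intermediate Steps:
C = -3/7 (C = 6/(-9 - 5) = 6/(-14) = 6*(-1/14) = -3/7 ≈ -0.42857)
D = 3
1/((1411 - 1*(-1459)) + (a(-2) + (-2 + C)**2)*D) = 1/((1411 - 1*(-1459)) + (-2 + (-2 - 3/7)**2)*3) = 1/((1411 + 1459) + (-2 + (-17/7)**2)*3) = 1/(2870 + (-2 + 289/49)*3) = 1/(2870 + (191/49)*3) = 1/(2870 + 573/49) = 1/(141203/49) = 49/141203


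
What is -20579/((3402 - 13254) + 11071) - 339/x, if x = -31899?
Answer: -218678760/12961627 ≈ -16.871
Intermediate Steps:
-20579/((3402 - 13254) + 11071) - 339/x = -20579/((3402 - 13254) + 11071) - 339/(-31899) = -20579/(-9852 + 11071) - 339*(-1/31899) = -20579/1219 + 113/10633 = -218678760/12961627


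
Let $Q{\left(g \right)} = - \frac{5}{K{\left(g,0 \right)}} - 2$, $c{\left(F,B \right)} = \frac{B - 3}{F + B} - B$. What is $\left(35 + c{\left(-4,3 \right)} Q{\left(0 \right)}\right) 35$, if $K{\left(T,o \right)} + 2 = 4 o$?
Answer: $\frac{2345}{2} \approx 1172.5$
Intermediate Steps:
$c{\left(F,B \right)} = - B + \frac{-3 + B}{B + F}$ ($c{\left(F,B \right)} = \frac{-3 + B}{B + F} - B = - B + \frac{-3 + B}{B + F}$)
$K{\left(T,o \right)} = -2 + 4 o$
$Q{\left(g \right)} = \frac{1}{2}$ ($Q{\left(g \right)} = - \frac{5}{-2 + 4 \cdot 0} - 2 = - \frac{5}{-2 + 0} - 2 = - \frac{5}{-2} - 2 = \left(-5\right) \left(- \frac{1}{2}\right) - 2 = \frac{5}{2} - 2 = \frac{1}{2}$)
$\left(35 + c{\left(-4,3 \right)} Q{\left(0 \right)}\right) 35 = \left(35 + \frac{-3 + 3 - 3^{2} - 3 \left(-4\right)}{3 - 4} \cdot \frac{1}{2}\right) 35 = \left(35 + \frac{-3 + 3 - 9 + 12}{-1} \cdot \frac{1}{2}\right) 35 = \left(35 + - (-3 + 3 - 9 + 12) \frac{1}{2}\right) 35 = \left(35 + \left(-1\right) 3 \cdot \frac{1}{2}\right) 35 = \left(35 - \frac{3}{2}\right) 35 = \frac{67}{2} \cdot 35 = \frac{2345}{2}$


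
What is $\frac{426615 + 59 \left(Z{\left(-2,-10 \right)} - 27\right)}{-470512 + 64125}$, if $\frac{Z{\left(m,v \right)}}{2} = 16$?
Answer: $- \frac{426910}{406387} \approx -1.0505$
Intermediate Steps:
$Z{\left(m,v \right)} = 32$ ($Z{\left(m,v \right)} = 2 \cdot 16 = 32$)
$\frac{426615 + 59 \left(Z{\left(-2,-10 \right)} - 27\right)}{-470512 + 64125} = \frac{426615 + 59 \left(32 - 27\right)}{-470512 + 64125} = \frac{426615 + 59 \cdot 5}{-406387} = \left(426615 + 295\right) \left(- \frac{1}{406387}\right) = 426910 \left(- \frac{1}{406387}\right) = - \frac{426910}{406387}$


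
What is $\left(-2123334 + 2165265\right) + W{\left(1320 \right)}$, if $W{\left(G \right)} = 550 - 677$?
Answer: $41804$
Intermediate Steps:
$W{\left(G \right)} = -127$
$\left(-2123334 + 2165265\right) + W{\left(1320 \right)} = \left(-2123334 + 2165265\right) - 127 = 41931 - 127 = 41804$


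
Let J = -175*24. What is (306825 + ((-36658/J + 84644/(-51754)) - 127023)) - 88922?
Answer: 4938959119333/54341700 ≈ 90887.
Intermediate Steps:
J = -4200
(306825 + ((-36658/J + 84644/(-51754)) - 127023)) - 88922 = (306825 + ((-36658/(-4200) + 84644/(-51754)) - 127023)) - 88922 = (306825 + ((-36658*(-1/4200) + 84644*(-1/51754)) - 127023)) - 88922 = (306825 + ((18329/2100 - 42322/25877) - 127023)) - 88922 = (306825 + (385423333/54341700 - 127023)) - 88922 = (306825 - 6902260335767/54341700) - 88922 = 9771131766733/54341700 - 88922 = 4938959119333/54341700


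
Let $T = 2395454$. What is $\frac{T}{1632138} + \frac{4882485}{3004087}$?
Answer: $\frac{446030633042}{144208369059} \approx 3.093$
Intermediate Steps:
$\frac{T}{1632138} + \frac{4882485}{3004087} = \frac{2395454}{1632138} + \frac{4882485}{3004087} = 2395454 \cdot \frac{1}{1632138} + 4882485 \cdot \frac{1}{3004087} = \frac{1197727}{816069} + \frac{287205}{176711} = \frac{446030633042}{144208369059}$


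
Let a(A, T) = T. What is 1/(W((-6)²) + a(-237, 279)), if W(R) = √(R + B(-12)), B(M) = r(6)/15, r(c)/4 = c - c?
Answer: 1/285 ≈ 0.0035088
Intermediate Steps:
r(c) = 0 (r(c) = 4*(c - c) = 4*0 = 0)
B(M) = 0 (B(M) = 0/15 = 0*(1/15) = 0)
W(R) = √R (W(R) = √(R + 0) = √R)
1/(W((-6)²) + a(-237, 279)) = 1/(√((-6)²) + 279) = 1/(√36 + 279) = 1/(6 + 279) = 1/285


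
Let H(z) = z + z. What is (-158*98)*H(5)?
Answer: -154840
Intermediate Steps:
H(z) = 2*z
(-158*98)*H(5) = (-158*98)*(2*5) = -15484*10 = -154840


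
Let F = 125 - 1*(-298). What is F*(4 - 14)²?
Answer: 42300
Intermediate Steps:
F = 423 (F = 125 + 298 = 423)
F*(4 - 14)² = 423*(4 - 14)² = 423*(-10)² = 423*100 = 42300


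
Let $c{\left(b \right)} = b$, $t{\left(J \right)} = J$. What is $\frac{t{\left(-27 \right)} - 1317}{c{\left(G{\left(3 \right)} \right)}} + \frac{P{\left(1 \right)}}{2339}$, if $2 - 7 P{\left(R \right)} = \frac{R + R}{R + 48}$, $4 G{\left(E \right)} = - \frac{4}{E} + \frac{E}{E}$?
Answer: $\frac{12939123552}{802277} \approx 16128.0$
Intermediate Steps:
$G{\left(E \right)} = \frac{1}{4} - \frac{1}{E}$ ($G{\left(E \right)} = \frac{- \frac{4}{E} + \frac{E}{E}}{4} = \frac{- \frac{4}{E} + 1}{4} = \frac{1 - \frac{4}{E}}{4} = \frac{1}{4} - \frac{1}{E}$)
$P{\left(R \right)} = \frac{2}{7} - \frac{2 R}{7 \left(48 + R\right)}$ ($P{\left(R \right)} = \frac{2}{7} - \frac{\left(R + R\right) \frac{1}{R + 48}}{7} = \frac{2}{7} - \frac{2 R \frac{1}{48 + R}}{7} = \frac{2}{7} - \frac{2 R}{7 \left(48 + R\right)}$)
$\frac{t{\left(-27 \right)} - 1317}{c{\left(G{\left(3 \right)} \right)}} + \frac{P{\left(1 \right)}}{2339} = \frac{-27 - 1317}{\frac{1}{4} \cdot \frac{1}{3} \left(-4 + 3\right)} + \frac{\frac{96}{7} \frac{1}{48 + 1}}{2339} = - \frac{1344}{\frac{1}{4} \cdot \frac{1}{3} \left(-1\right)} + \frac{96}{7 \cdot 49} \cdot \frac{1}{2339} = - \frac{1344}{- \frac{1}{12}} + \frac{96}{7} \cdot \frac{1}{49} \cdot \frac{1}{2339} = \left(-1344\right) \left(-12\right) + \frac{96}{343} \cdot \frac{1}{2339} = 16128 + \frac{96}{802277} = \frac{12939123552}{802277}$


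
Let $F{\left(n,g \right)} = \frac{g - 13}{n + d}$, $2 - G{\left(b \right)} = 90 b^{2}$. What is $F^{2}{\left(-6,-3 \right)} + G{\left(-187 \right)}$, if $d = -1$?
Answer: $- \frac{154212936}{49} \approx -3.1472 \cdot 10^{6}$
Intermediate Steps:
$G{\left(b \right)} = 2 - 90 b^{2}$
$F{\left(n,g \right)} = \frac{-13 + g}{-1 + n}$ ($F{\left(n,g \right)} = \frac{g - 13}{n - 1} = \frac{-13 + g}{-1 + n}$)
$F^{2}{\left(-6,-3 \right)} + G{\left(-187 \right)} = \left(\frac{-13 - 3}{-1 - 6}\right)^{2} + \left(2 - 90 \left(-187\right)^{2}\right) = \left(\frac{1}{-7} \left(-16\right)\right)^{2} + \left(2 - 3147210\right) = \left(\left(- \frac{1}{7}\right) \left(-16\right)\right)^{2} + \left(2 - 3147210\right) = \left(\frac{16}{7}\right)^{2} - 3147208 = \frac{256}{49} - 3147208 = - \frac{154212936}{49}$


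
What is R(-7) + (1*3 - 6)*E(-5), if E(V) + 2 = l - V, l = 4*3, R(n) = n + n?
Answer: -59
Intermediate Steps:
R(n) = 2*n
l = 12
E(V) = 10 - V (E(V) = -2 + (12 - V) = 10 - V)
R(-7) + (1*3 - 6)*E(-5) = 2*(-7) + (1*3 - 6)*(10 - 1*(-5)) = -14 + (3 - 6)*(10 + 5) = -14 - 3*15 = -14 - 45 = -59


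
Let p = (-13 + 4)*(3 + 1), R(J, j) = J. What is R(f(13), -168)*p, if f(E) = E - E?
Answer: 0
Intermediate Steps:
f(E) = 0
p = -36 (p = -9*4 = -36)
R(f(13), -168)*p = 0*(-36) = 0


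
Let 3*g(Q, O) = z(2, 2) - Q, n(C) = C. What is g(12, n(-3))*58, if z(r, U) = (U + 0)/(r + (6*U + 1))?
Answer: -10324/45 ≈ -229.42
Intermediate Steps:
z(r, U) = U/(1 + r + 6*U) (z(r, U) = U/(r + (1 + 6*U)) = U/(1 + r + 6*U))
g(Q, O) = 2/45 - Q/3 (g(Q, O) = (2/(1 + 2 + 6*2) - Q)/3 = (2/(1 + 2 + 12) - Q)/3 = (2/15 - Q)/3 = 2/45 - Q/3)
g(12, n(-3))*58 = (2/45 - 1/3*12)*58 = (2/45 - 4)*58 = -178/45*58 = -10324/45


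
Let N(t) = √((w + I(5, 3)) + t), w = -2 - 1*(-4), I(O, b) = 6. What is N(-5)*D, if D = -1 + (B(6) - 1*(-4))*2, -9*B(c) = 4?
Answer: 55*√3/9 ≈ 10.585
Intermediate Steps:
B(c) = -4/9 (B(c) = -⅑*4 = -4/9)
w = 2 (w = -2 + 4 = 2)
N(t) = √(8 + t) (N(t) = √((2 + 6) + t) = √(8 + t))
D = 55/9 (D = -1 + (-4/9 - 1*(-4))*2 = -1 + (-4/9 + 4)*2 = -1 + (32/9)*2 = -1 + 64/9 = 55/9 ≈ 6.1111)
N(-5)*D = √(8 - 5)*(55/9) = √3*(55/9) = 55*√3/9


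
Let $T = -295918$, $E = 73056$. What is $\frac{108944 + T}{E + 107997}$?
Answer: $- \frac{186974}{181053} \approx -1.0327$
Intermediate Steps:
$\frac{108944 + T}{E + 107997} = \frac{108944 - 295918}{73056 + 107997} = - \frac{186974}{181053}$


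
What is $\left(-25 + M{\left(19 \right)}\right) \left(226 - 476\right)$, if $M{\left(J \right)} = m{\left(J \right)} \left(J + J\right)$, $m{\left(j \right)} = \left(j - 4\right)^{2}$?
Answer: $-2131250$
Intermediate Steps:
$m{\left(j \right)} = \left(-4 + j\right)^{2}$
$M{\left(J \right)} = 2 J \left(-4 + J\right)^{2}$ ($M{\left(J \right)} = \left(-4 + J\right)^{2} \left(J + J\right) = \left(-4 + J\right)^{2} \cdot 2 J = 2 J \left(-4 + J\right)^{2}$)
$\left(-25 + M{\left(19 \right)}\right) \left(226 - 476\right) = \left(-25 + 2 \cdot 19 \left(-4 + 19\right)^{2}\right) \left(226 - 476\right) = \left(-25 + 2 \cdot 19 \cdot 15^{2}\right) \left(-250\right) = \left(-25 + 2 \cdot 19 \cdot 225\right) \left(-250\right) = \left(-25 + 8550\right) \left(-250\right) = 8525 \left(-250\right) = -2131250$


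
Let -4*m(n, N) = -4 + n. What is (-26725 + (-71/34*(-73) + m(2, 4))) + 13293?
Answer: -225744/17 ≈ -13279.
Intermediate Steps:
m(n, N) = 1 - n/4 (m(n, N) = -(-4 + n)/4 = 1 - n/4)
(-26725 + (-71/34*(-73) + m(2, 4))) + 13293 = (-26725 + (-71/34*(-73) + (1 - ¼*2))) + 13293 = (-26725 + (-71*1/34*(-73) + (1 - ½))) + 13293 = (-26725 + (-71/34*(-73) + ½)) + 13293 = (-26725 + (5183/34 + ½)) + 13293 = (-26725 + 2600/17) + 13293 = -451725/17 + 13293 = -225744/17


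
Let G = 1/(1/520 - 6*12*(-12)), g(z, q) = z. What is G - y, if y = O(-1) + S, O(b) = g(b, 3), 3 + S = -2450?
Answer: 1102536094/449281 ≈ 2454.0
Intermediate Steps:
S = -2453 (S = -3 - 2450 = -2453)
O(b) = b
y = -2454 (y = -1 - 2453 = -2454)
G = 520/449281 (G = 1/(1/520 - 72*(-12)) = 1/(1/520 + 864) = 1/(449281/520) = 520/449281 ≈ 0.0011574)
G - y = 520/449281 - 1*(-2454) = 520/449281 + 2454 = 1102536094/449281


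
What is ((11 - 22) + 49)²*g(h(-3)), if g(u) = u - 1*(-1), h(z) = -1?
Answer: 0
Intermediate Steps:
g(u) = 1 + u (g(u) = u + 1 = 1 + u)
((11 - 22) + 49)²*g(h(-3)) = ((11 - 22) + 49)²*(1 - 1) = (-11 + 49)²*0 = 38²*0 = 1444*0 = 0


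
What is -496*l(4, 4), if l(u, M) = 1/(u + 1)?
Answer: -496/5 ≈ -99.200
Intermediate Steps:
l(u, M) = 1/(1 + u)
-496*l(4, 4) = -496/(1 + 4) = -496/5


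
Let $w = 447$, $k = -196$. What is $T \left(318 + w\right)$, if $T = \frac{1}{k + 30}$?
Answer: $- \frac{765}{166} \approx -4.6084$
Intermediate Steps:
$T = - \frac{1}{166}$ ($T = \frac{1}{-196 + 30} = \frac{1}{-166} = - \frac{1}{166} \approx -0.0060241$)
$T \left(318 + w\right) = - \frac{318 + 447}{166} = \left(- \frac{1}{166}\right) 765 = - \frac{765}{166}$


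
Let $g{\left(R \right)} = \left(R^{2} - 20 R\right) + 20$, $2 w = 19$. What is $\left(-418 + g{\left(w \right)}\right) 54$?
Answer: $- \frac{53757}{2} \approx -26879.0$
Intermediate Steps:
$w = \frac{19}{2}$ ($w = \frac{1}{2} \cdot 19 = \frac{19}{2} \approx 9.5$)
$g{\left(R \right)} = 20 + R^{2} - 20 R$
$\left(-418 + g{\left(w \right)}\right) 54 = \left(-418 + \left(20 + \left(\frac{19}{2}\right)^{2} - 190\right)\right) 54 = \left(-418 + \left(20 + \frac{361}{4} - 190\right)\right) 54 = \left(-418 - \frac{319}{4}\right) 54 = \left(- \frac{1991}{4}\right) 54 = - \frac{53757}{2}$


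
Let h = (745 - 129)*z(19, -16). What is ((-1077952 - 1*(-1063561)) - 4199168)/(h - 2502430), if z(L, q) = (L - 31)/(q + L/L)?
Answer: 3009685/1787098 ≈ 1.6841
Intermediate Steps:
z(L, q) = (-31 + L)/(1 + q) (z(L, q) = (-31 + L)/(q + 1) = (-31 + L)/(1 + q))
h = 2464/5 (h = (745 - 129)*((-31 + 19)/(1 - 16)) = 616*(-12/(-15)) = 616*(-1/15*(-12)) = 616*(⅘) = 2464/5 ≈ 492.80)
((-1077952 - 1*(-1063561)) - 4199168)/(h - 2502430) = ((-1077952 - 1*(-1063561)) - 4199168)/(2464/5 - 2502430) = ((-1077952 + 1063561) - 4199168)/(-12509686/5) = (-14391 - 4199168)*(-5/12509686) = -4213559*(-5/12509686) = 3009685/1787098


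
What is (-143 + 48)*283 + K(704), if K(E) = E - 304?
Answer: -26485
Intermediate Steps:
K(E) = -304 + E
(-143 + 48)*283 + K(704) = (-143 + 48)*283 + (-304 + 704) = -95*283 + 400 = -26885 + 400 = -26485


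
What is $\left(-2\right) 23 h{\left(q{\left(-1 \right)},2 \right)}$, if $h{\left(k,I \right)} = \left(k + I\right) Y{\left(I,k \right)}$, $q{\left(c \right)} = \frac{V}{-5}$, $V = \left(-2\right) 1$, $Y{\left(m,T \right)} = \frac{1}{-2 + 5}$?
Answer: $- \frac{184}{5} \approx -36.8$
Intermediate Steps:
$Y{\left(m,T \right)} = \frac{1}{3}$
$V = -2$
$q{\left(c \right)} = \frac{2}{5}$ ($q{\left(c \right)} = - \frac{2}{-5} = \left(-2\right) \left(- \frac{1}{5}\right) = \frac{2}{5}$)
$h{\left(k,I \right)} = \frac{I}{3} + \frac{k}{3}$ ($h{\left(k,I \right)} = \left(k + I\right) \frac{1}{3} = \left(I + k\right) \frac{1}{3} = \frac{I}{3} + \frac{k}{3}$)
$\left(-2\right) 23 h{\left(q{\left(-1 \right)},2 \right)} = \left(-2\right) 23 \left(\frac{1}{3} \cdot 2 + \frac{1}{3} \cdot \frac{2}{5}\right) = - 46 \left(\frac{2}{3} + \frac{2}{15}\right) = \left(-46\right) \frac{4}{5} = - \frac{184}{5}$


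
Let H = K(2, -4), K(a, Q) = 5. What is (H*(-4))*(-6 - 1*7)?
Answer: 260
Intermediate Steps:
H = 5
(H*(-4))*(-6 - 1*7) = (5*(-4))*(-6 - 1*7) = -20*(-6 - 7) = -20*(-13) = 260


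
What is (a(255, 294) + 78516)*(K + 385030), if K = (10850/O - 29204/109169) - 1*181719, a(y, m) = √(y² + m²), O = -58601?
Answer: 102122734482688521780/6397412569 + 3901984352846115*√16829/6397412569 ≈ 1.6042e+10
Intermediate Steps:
a(y, m) = √(m² + y²)
K = -1162534310493365/6397412569 (K = (10850/(-58601) - 29204/109169) - 1*181719 = (10850*(-1/58601) - 29204*1/109169) - 181719 = (-10850/58601 - 29204/109169) - 181719 = -2895867254/6397412569 - 181719 = -1162534310493365/6397412569 ≈ -1.8172e+5)
(a(255, 294) + 78516)*(K + 385030) = (√(294² + 255²) + 78516)*(-1162534310493365/6397412569 + 385030) = (√(86436 + 65025) + 78516)*(1300661450948705/6397412569) = (√151461 + 78516)*(1300661450948705/6397412569) = (3*√16829 + 78516)*(1300661450948705/6397412569) = (78516 + 3*√16829)*(1300661450948705/6397412569) = 102122734482688521780/6397412569 + 3901984352846115*√16829/6397412569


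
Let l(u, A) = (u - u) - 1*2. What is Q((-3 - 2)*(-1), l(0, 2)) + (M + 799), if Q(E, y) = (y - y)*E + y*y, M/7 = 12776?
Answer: 90235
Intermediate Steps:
M = 89432 (M = 7*12776 = 89432)
l(u, A) = -2 (l(u, A) = 0 - 2 = -2)
Q(E, y) = y² (Q(E, y) = 0*E + y² = 0 + y² = y²)
Q((-3 - 2)*(-1), l(0, 2)) + (M + 799) = (-2)² + (89432 + 799) = 4 + 90231 = 90235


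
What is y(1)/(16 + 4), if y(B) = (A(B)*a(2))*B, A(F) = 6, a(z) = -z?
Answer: -⅗ ≈ -0.60000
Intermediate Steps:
y(B) = -12*B (y(B) = (6*(-1*2))*B = (6*(-2))*B = -12*B)
y(1)/(16 + 4) = (-12*1)/(16 + 4) = -12/20 = -12*1/20 = -⅗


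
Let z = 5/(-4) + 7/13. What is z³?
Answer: -50653/140608 ≈ -0.36024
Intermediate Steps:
z = -37/52 (z = 5*(-¼) + 7*(1/13) = -5/4 + 7/13 = -37/52 ≈ -0.71154)
z³ = (-37/52)³ = -50653/140608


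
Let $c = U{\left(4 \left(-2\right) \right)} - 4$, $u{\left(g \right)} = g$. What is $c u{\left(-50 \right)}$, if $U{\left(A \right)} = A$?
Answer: $600$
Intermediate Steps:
$c = -12$ ($c = 4 \left(-2\right) - 4 = -8 - 4 = -12$)
$c u{\left(-50 \right)} = \left(-12\right) \left(-50\right) = 600$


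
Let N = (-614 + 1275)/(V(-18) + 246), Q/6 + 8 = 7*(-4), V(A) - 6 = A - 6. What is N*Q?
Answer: -11898/19 ≈ -626.21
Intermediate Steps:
V(A) = A (V(A) = 6 + (A - 6) = 6 + (-6 + A) = A)
Q = -216 (Q = -48 + 6*(7*(-4)) = -48 + 6*(-28) = -48 - 168 = -216)
N = 661/228 (N = (-614 + 1275)/(-18 + 246) = 661/228 ≈ 2.8991)
N*Q = (661/228)*(-216) = -11898/19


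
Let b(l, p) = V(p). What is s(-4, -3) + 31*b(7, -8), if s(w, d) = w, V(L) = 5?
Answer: 151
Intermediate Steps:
b(l, p) = 5
s(-4, -3) + 31*b(7, -8) = -4 + 31*5 = -4 + 155 = 151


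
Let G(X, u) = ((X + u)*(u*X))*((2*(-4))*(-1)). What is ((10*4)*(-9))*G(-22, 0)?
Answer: 0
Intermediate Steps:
G(X, u) = 8*X*u*(X + u) (G(X, u) = ((X + u)*(X*u))*(-8*(-1)) = (X*u*(X + u))*8 = 8*X*u*(X + u))
((10*4)*(-9))*G(-22, 0) = ((10*4)*(-9))*(8*(-22)*0*(-22 + 0)) = (40*(-9))*(8*(-22)*0*(-22)) = -360*0 = 0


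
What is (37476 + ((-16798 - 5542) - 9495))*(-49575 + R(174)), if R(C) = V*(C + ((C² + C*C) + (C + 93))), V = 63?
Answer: 21396222744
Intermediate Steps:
R(C) = 5859 + 126*C + 126*C² (R(C) = 63*(C + ((C² + C*C) + (C + 93))) = 63*(C + ((C² + C²) + (93 + C))) = 63*(C + (2*C² + (93 + C))) = 63*(C + (93 + C + 2*C²)) = 63*(93 + 2*C + 2*C²) = 5859 + 126*C + 126*C²)
(37476 + ((-16798 - 5542) - 9495))*(-49575 + R(174)) = (37476 + ((-16798 - 5542) - 9495))*(-49575 + (5859 + 126*174 + 126*174²)) = (37476 + (-22340 - 9495))*(-49575 + (5859 + 21924 + 126*30276)) = (37476 - 31835)*(-49575 + (5859 + 21924 + 3814776)) = 5641*(-49575 + 3842559) = 5641*3792984 = 21396222744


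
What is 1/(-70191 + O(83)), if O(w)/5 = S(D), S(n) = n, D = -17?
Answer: -1/70276 ≈ -1.4230e-5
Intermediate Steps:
O(w) = -85 (O(w) = 5*(-17) = -85)
1/(-70191 + O(83)) = 1/(-70191 - 85) = 1/(-70276) = -1/70276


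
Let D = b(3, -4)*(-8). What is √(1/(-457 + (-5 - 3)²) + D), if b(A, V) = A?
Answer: I*√3707169/393 ≈ 4.8992*I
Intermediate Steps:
D = -24 (D = 3*(-8) = -24)
√(1/(-457 + (-5 - 3)²) + D) = √(1/(-457 + (-5 - 3)²) - 24) = √(1/(-457 + (-8)²) - 24) = √(1/(-457 + 64) - 24) = √(1/(-393) - 24) = √(-1/393 - 24) = √(-9433/393) = I*√3707169/393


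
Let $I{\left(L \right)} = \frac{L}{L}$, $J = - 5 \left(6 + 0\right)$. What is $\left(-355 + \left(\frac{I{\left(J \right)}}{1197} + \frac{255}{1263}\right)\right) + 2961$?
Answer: $\frac{1313361988}{503937} \approx 2606.2$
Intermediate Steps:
$J = -30$ ($J = \left(-5\right) 6 = -30$)
$I{\left(L \right)} = 1$
$\left(-355 + \left(\frac{I{\left(J \right)}}{1197} + \frac{255}{1263}\right)\right) + 2961 = \left(-355 + \left(1 \cdot \frac{1}{1197} + \frac{255}{1263}\right)\right) + 2961 = \left(-355 + \left(1 \cdot \frac{1}{1197} + 255 \cdot \frac{1}{1263}\right)\right) + 2961 = \left(-355 + \left(\frac{1}{1197} + \frac{85}{421}\right)\right) + 2961 = \left(-355 + \frac{102166}{503937}\right) + 2961 = - \frac{178795469}{503937} + 2961 = \frac{1313361988}{503937}$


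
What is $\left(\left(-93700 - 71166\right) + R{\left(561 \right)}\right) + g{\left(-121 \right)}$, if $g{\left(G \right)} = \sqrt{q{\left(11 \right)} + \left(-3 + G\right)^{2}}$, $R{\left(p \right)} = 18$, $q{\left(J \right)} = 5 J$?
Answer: $-164848 + \sqrt{15431} \approx -1.6472 \cdot 10^{5}$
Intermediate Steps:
$g{\left(G \right)} = \sqrt{55 + \left(-3 + G\right)^{2}}$ ($g{\left(G \right)} = \sqrt{5 \cdot 11 + \left(-3 + G\right)^{2}} = \sqrt{55 + \left(-3 + G\right)^{2}}$)
$\left(\left(-93700 - 71166\right) + R{\left(561 \right)}\right) + g{\left(-121 \right)} = \left(\left(-93700 - 71166\right) + 18\right) + \sqrt{55 + \left(-3 - 121\right)^{2}} = \left(\left(-93700 - 71166\right) + 18\right) + \sqrt{55 + \left(-124\right)^{2}} = \left(-164866 + 18\right) + \sqrt{55 + 15376} = -164848 + \sqrt{15431}$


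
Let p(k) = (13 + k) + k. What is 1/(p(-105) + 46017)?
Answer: 1/45820 ≈ 2.1825e-5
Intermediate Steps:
p(k) = 13 + 2*k
1/(p(-105) + 46017) = 1/((13 + 2*(-105)) + 46017) = 1/((13 - 210) + 46017) = 1/(-197 + 46017) = 1/45820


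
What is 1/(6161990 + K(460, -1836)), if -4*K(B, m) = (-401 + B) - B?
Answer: 4/24648361 ≈ 1.6228e-7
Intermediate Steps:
K(B, m) = 401/4 (K(B, m) = -((-401 + B) - B)/4 = -¼*(-401) = 401/4)
1/(6161990 + K(460, -1836)) = 1/(6161990 + 401/4) = 1/(24648361/4) = 4/24648361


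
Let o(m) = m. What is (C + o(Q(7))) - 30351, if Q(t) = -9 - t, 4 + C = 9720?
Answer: -20651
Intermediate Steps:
C = 9716 (C = -4 + 9720 = 9716)
(C + o(Q(7))) - 30351 = (9716 + (-9 - 1*7)) - 30351 = (9716 + (-9 - 7)) - 30351 = (9716 - 16) - 30351 = 9700 - 30351 = -20651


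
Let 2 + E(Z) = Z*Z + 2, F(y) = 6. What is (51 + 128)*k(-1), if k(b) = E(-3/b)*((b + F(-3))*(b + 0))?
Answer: -8055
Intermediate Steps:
E(Z) = Z**2 (E(Z) = -2 + (Z*Z + 2) = -2 + (Z**2 + 2) = -2 + (2 + Z**2) = Z**2)
k(b) = 9*(6 + b)/b (k(b) = (-3/b)**2*((b + 6)*(b + 0)) = (9/b**2)*((6 + b)*b) = (9/b**2)*(b*(6 + b)) = 9*(6 + b)/b)
(51 + 128)*k(-1) = (51 + 128)*(9 + 54/(-1)) = 179*(9 + 54*(-1)) = 179*(9 - 54) = 179*(-45) = -8055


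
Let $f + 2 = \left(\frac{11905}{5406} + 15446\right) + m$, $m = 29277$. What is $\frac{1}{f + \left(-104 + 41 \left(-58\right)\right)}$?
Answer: $\frac{5406}{228355939} \approx 2.3674 \cdot 10^{-5}$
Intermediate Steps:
$f = \frac{241773631}{5406}$ ($f = -2 + \left(\left(\frac{11905}{5406} + 15446\right) + 29277\right) = -2 + \left(\frac{83512981}{5406} + 29277\right) = -2 + \frac{241784443}{5406} = \frac{241773631}{5406} \approx 44723.0$)
$\frac{1}{f + \left(-104 + 41 \left(-58\right)\right)} = \frac{1}{\frac{241773631}{5406} + \left(-104 + 41 \left(-58\right)\right)} = \frac{1}{\frac{241773631}{5406} - 2482} = \frac{1}{\frac{228355939}{5406}} = \frac{5406}{228355939}$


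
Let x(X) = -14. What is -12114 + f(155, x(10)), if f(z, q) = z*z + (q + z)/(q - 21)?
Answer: 416744/35 ≈ 11907.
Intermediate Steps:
f(z, q) = z² + (q + z)/(-21 + q)
-12114 + f(155, x(10)) = -12114 + (-14 + 155 - 21*155² - 14*155²)/(-21 - 14) = -12114 + (-14 + 155 - 21*24025 - 14*24025)/(-35) = -12114 - (-14 + 155 - 504525 - 336350)/35 = -12114 - 1/35*(-840734) = -12114 + 840734/35 = 416744/35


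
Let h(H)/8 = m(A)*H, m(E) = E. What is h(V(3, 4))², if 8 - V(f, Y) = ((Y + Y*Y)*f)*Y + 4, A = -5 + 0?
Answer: 89113600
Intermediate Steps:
A = -5
V(f, Y) = 4 - Y*f*(Y + Y²) (V(f, Y) = 8 - (((Y + Y*Y)*f)*Y + 4) = 8 - (((Y + Y²)*f)*Y + 4) = 8 - ((f*(Y + Y²))*Y + 4) = 8 - (Y*f*(Y + Y²) + 4) = 8 - (4 + Y*f*(Y + Y²)) = 8 + (-4 - Y*f*(Y + Y²)) = 4 - Y*f*(Y + Y²))
h(H) = -40*H (h(H) = 8*(-5*H) = -40*H)
h(V(3, 4))² = (-40*(4 - 1*3*4² - 1*3*4³))² = (-40*(4 - 1*3*16 - 1*3*64))² = (-40*(4 - 48 - 192))² = (-40*(-236))² = 9440² = 89113600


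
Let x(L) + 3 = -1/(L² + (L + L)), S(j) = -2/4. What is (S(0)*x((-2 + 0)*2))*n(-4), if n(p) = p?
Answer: -25/4 ≈ -6.2500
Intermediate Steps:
S(j) = -½ (S(j) = -2*¼ = -½)
x(L) = -3 - 1/(L² + 2*L) (x(L) = -3 - 1/(L² + (L + L)) = -3 - 1/(L² + 2*L))
(S(0)*x((-2 + 0)*2))*n(-4) = -(-1 - 6*(-2 + 0)*2 - 3*4*(-2 + 0)²)/(2*((-2 + 0)*2)*(2 + (-2 + 0)*2))*(-4) = -(-1 - (-12)*2 - 3*(-2*2)²)/(2*((-2*2))*(2 - 2*2))*(-4) = -(-1 - 6*(-4) - 3*(-4)²)/(2*(-4)*(2 - 4))*(-4) = -(-1)*(-1 + 24 - 3*16)/(8*(-2))*(-4) = -(-1)*(-1)*(-1 + 24 - 48)/(8*2)*(-4) = -(-1)*(-1)*(-25)/(8*2)*(-4) = -½*(-25/8)*(-4) = (25/16)*(-4) = -25/4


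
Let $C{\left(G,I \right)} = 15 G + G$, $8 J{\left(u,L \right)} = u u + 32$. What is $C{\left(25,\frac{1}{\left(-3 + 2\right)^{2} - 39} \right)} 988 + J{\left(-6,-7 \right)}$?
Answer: $\frac{790417}{2} \approx 3.9521 \cdot 10^{5}$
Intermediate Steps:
$J{\left(u,L \right)} = 4 + \frac{u^{2}}{8}$ ($J{\left(u,L \right)} = \frac{u u + 32}{8} = \frac{u^{2} + 32}{8} = \frac{32 + u^{2}}{8} = 4 + \frac{u^{2}}{8}$)
$C{\left(G,I \right)} = 16 G$
$C{\left(25,\frac{1}{\left(-3 + 2\right)^{2} - 39} \right)} 988 + J{\left(-6,-7 \right)} = 16 \cdot 25 \cdot 988 + \left(4 + \frac{\left(-6\right)^{2}}{8}\right) = 400 \cdot 988 + \left(4 + \frac{1}{8} \cdot 36\right) = 395200 + \left(4 + \frac{9}{2}\right) = 395200 + \frac{17}{2} = \frac{790417}{2}$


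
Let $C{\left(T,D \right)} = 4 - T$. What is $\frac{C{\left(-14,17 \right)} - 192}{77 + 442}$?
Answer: $- \frac{58}{173} \approx -0.33526$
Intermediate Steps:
$\frac{C{\left(-14,17 \right)} - 192}{77 + 442} = \frac{\left(4 - -14\right) - 192}{77 + 442} = \frac{\left(4 + 14\right) - 192}{519} = \left(18 - 192\right) \frac{1}{519} = \left(-174\right) \frac{1}{519} = - \frac{58}{173}$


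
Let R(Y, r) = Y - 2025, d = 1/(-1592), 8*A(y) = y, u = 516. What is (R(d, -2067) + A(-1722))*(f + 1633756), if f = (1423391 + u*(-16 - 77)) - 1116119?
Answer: -843935925770/199 ≈ -4.2409e+9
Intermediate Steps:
A(y) = y/8
d = -1/1592 ≈ -0.00062814
R(Y, r) = -2025 + Y
f = 259284 (f = (1423391 + 516*(-16 - 77)) - 1116119 = (1423391 + 516*(-93)) - 1116119 = (1423391 - 47988) - 1116119 = 1375403 - 1116119 = 259284)
(R(d, -2067) + A(-1722))*(f + 1633756) = ((-2025 - 1/1592) + (⅛)*(-1722))*(259284 + 1633756) = (-3223801/1592 - 861/4)*1893040 = -3566479/1592*1893040 = -843935925770/199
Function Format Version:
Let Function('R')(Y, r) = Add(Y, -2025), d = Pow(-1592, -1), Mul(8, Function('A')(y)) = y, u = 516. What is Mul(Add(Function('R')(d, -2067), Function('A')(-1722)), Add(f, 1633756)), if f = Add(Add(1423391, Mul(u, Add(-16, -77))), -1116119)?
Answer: Rational(-843935925770, 199) ≈ -4.2409e+9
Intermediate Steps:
Function('A')(y) = Mul(Rational(1, 8), y)
d = Rational(-1, 1592) ≈ -0.00062814
Function('R')(Y, r) = Add(-2025, Y)
f = 259284 (f = Add(Add(1423391, Mul(516, Add(-16, -77))), -1116119) = Add(Add(1423391, Mul(516, -93)), -1116119) = Add(Add(1423391, -47988), -1116119) = Add(1375403, -1116119) = 259284)
Mul(Add(Function('R')(d, -2067), Function('A')(-1722)), Add(f, 1633756)) = Mul(Add(Add(-2025, Rational(-1, 1592)), Mul(Rational(1, 8), -1722)), Add(259284, 1633756)) = Mul(Add(Rational(-3223801, 1592), Rational(-861, 4)), 1893040) = Mul(Rational(-3566479, 1592), 1893040) = Rational(-843935925770, 199)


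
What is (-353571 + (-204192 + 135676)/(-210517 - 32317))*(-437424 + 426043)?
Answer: 488580592257469/121417 ≈ 4.0240e+9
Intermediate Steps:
(-353571 + (-204192 + 135676)/(-210517 - 32317))*(-437424 + 426043) = (-353571 - 68516/(-242834))*(-11381) = (-353571 - 68516*(-1/242834))*(-11381) = (-353571 + 34258/121417)*(-11381) = -42929495849/121417*(-11381) = 488580592257469/121417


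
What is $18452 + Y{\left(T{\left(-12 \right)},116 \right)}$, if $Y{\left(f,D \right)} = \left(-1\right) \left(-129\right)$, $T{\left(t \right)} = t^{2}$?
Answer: $18581$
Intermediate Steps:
$Y{\left(f,D \right)} = 129$
$18452 + Y{\left(T{\left(-12 \right)},116 \right)} = 18452 + 129 = 18581$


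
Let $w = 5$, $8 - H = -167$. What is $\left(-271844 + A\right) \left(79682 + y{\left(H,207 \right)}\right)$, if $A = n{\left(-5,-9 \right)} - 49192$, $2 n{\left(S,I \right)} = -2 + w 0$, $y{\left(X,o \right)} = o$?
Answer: $-25647324893$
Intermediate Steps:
$H = 175$ ($H = 8 - -167 = 8 + 167 = 175$)
$n{\left(S,I \right)} = -1$ ($n{\left(S,I \right)} = \frac{-2 + 5 \cdot 0}{2} = \frac{-2 + 0}{2} = \frac{1}{2} \left(-2\right) = -1$)
$A = -49193$ ($A = -1 - 49192 = -49193$)
$\left(-271844 + A\right) \left(79682 + y{\left(H,207 \right)}\right) = \left(-271844 - 49193\right) \left(79682 + 207\right) = \left(-321037\right) 79889 = -25647324893$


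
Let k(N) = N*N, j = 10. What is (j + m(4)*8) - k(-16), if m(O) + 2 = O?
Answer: -230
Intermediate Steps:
m(O) = -2 + O
k(N) = N**2
(j + m(4)*8) - k(-16) = (10 + (-2 + 4)*8) - 1*(-16)**2 = (10 + 2*8) - 1*256 = (10 + 16) - 256 = 26 - 256 = -230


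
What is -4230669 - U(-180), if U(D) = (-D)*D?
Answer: -4198269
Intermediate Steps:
U(D) = -D²
-4230669 - U(-180) = -4230669 - (-1)*(-180)² = -4230669 - (-1)*32400 = -4230669 - 1*(-32400) = -4230669 + 32400 = -4198269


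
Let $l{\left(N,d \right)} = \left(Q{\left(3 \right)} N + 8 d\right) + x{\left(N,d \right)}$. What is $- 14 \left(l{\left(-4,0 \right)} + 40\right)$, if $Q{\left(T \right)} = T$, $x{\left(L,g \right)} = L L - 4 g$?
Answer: $-616$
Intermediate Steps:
$x{\left(L,g \right)} = L^{2} - 4 g$
$l{\left(N,d \right)} = N^{2} + 3 N + 4 d$ ($l{\left(N,d \right)} = \left(3 N + 8 d\right) + \left(N^{2} - 4 d\right) = N^{2} + 3 N + 4 d$)
$- 14 \left(l{\left(-4,0 \right)} + 40\right) = - 14 \left(\left(\left(-4\right)^{2} + 3 \left(-4\right) + 4 \cdot 0\right) + 40\right) = - 14 \left(\left(16 - 12 + 0\right) + 40\right) = - 14 \left(4 + 40\right) = \left(-14\right) 44 = -616$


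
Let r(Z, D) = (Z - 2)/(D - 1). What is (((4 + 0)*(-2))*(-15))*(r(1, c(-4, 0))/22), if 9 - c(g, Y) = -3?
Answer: -60/121 ≈ -0.49587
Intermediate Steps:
c(g, Y) = 12 (c(g, Y) = 9 - 1*(-3) = 9 + 3 = 12)
r(Z, D) = (-2 + Z)/(-1 + D)
(((4 + 0)*(-2))*(-15))*(r(1, c(-4, 0))/22) = (((4 + 0)*(-2))*(-15))*(((-2 + 1)/(-1 + 12))/22) = ((4*(-2))*(-15))*((-1/11)*(1/22)) = (-8*(-15))*(((1/11)*(-1))*(1/22)) = 120*(-1/11*1/22) = 120*(-1/242) = -60/121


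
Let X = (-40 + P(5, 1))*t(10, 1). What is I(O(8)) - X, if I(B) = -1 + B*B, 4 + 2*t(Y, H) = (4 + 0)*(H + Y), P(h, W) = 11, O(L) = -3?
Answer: 588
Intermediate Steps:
t(Y, H) = -2 + 2*H + 2*Y (t(Y, H) = -2 + ((4 + 0)*(H + Y))/2 = -2 + (4*(H + Y))/2 = -2 + (4*H + 4*Y)/2 = -2 + (2*H + 2*Y) = -2 + 2*H + 2*Y)
I(B) = -1 + B**2
X = -580 (X = (-40 + 11)*(-2 + 2*1 + 2*10) = -29*(-2 + 2 + 20) = -29*20 = -580)
I(O(8)) - X = (-1 + (-3)**2) - 1*(-580) = (-1 + 9) + 580 = 8 + 580 = 588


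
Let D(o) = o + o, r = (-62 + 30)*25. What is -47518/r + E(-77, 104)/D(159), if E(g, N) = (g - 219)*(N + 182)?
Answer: -13153519/63600 ≈ -206.82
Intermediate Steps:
E(g, N) = (-219 + g)*(182 + N)
r = -800 (r = -32*25 = -800)
D(o) = 2*o
-47518/r + E(-77, 104)/D(159) = -47518/(-800) + (-39858 - 219*104 + 182*(-77) + 104*(-77))/((2*159)) = -47518*(-1/800) + (-39858 - 22776 - 14014 - 8008)/318 = 23759/400 - 84656*1/318 = 23759/400 - 42328/159 = -13153519/63600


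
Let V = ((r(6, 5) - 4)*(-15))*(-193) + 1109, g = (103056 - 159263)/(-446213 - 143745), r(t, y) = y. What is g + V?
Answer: 2362248039/589958 ≈ 4004.1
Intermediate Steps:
g = 56207/589958 (g = -56207/(-589958) = -56207*(-1/589958) = 56207/589958 ≈ 0.095273)
V = 4004 (V = ((5 - 4)*(-15))*(-193) + 1109 = (1*(-15))*(-193) + 1109 = -15*(-193) + 1109 = 2895 + 1109 = 4004)
g + V = 56207/589958 + 4004 = 2362248039/589958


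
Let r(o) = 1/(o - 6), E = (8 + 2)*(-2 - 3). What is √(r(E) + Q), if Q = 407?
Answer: √319074/28 ≈ 20.174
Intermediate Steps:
E = -50 (E = 10*(-5) = -50)
r(o) = 1/(-6 + o)
√(r(E) + Q) = √(1/(-6 - 50) + 407) = √(1/(-56) + 407) = √(-1/56 + 407) = √(22791/56) = √319074/28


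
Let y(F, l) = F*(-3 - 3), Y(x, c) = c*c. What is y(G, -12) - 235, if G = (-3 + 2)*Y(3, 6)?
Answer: -19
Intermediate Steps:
Y(x, c) = c**2
G = -36 (G = (-3 + 2)*6**2 = -1*36 = -36)
y(F, l) = -6*F (y(F, l) = F*(-6) = -6*F)
y(G, -12) - 235 = -6*(-36) - 235 = 216 - 235 = -19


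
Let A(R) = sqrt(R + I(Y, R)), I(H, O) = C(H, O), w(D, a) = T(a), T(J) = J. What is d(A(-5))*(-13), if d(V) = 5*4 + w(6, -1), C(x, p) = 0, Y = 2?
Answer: -247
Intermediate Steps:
w(D, a) = a
I(H, O) = 0
A(R) = sqrt(R) (A(R) = sqrt(R + 0) = sqrt(R))
d(V) = 19 (d(V) = 5*4 - 1 = 20 - 1 = 19)
d(A(-5))*(-13) = 19*(-13) = -247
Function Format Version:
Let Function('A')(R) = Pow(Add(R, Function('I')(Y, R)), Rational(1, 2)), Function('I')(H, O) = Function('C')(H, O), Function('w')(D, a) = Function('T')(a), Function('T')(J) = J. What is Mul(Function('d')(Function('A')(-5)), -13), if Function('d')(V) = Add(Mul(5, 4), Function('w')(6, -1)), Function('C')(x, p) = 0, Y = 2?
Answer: -247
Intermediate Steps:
Function('w')(D, a) = a
Function('I')(H, O) = 0
Function('A')(R) = Pow(R, Rational(1, 2)) (Function('A')(R) = Pow(Add(R, 0), Rational(1, 2)) = Pow(R, Rational(1, 2)))
Function('d')(V) = 19 (Function('d')(V) = Add(Mul(5, 4), -1) = Add(20, -1) = 19)
Mul(Function('d')(Function('A')(-5)), -13) = Mul(19, -13) = -247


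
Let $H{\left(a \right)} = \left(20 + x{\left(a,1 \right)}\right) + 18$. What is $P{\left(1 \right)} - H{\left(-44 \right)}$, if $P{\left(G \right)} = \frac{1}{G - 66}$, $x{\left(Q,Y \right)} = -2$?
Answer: $- \frac{2341}{65} \approx -36.015$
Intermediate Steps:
$P{\left(G \right)} = \frac{1}{-66 + G}$
$H{\left(a \right)} = 36$ ($H{\left(a \right)} = \left(20 - 2\right) + 18 = 18 + 18 = 36$)
$P{\left(1 \right)} - H{\left(-44 \right)} = \frac{1}{-66 + 1} - 36 = \frac{1}{-65} - 36 = - \frac{1}{65} - 36 = - \frac{2341}{65}$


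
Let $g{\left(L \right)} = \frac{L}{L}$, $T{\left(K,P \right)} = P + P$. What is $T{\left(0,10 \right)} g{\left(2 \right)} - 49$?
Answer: $-29$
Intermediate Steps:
$T{\left(K,P \right)} = 2 P$
$g{\left(L \right)} = 1$
$T{\left(0,10 \right)} g{\left(2 \right)} - 49 = 2 \cdot 10 \cdot 1 - 49 = 20 \cdot 1 - 49 = 20 - 49 = -29$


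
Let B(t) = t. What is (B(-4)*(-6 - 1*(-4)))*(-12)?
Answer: -96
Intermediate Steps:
(B(-4)*(-6 - 1*(-4)))*(-12) = -4*(-6 - 1*(-4))*(-12) = -4*(-6 + 4)*(-12) = -4*(-2)*(-12) = 8*(-12) = -96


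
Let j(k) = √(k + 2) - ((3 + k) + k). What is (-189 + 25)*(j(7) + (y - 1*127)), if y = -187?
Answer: 53792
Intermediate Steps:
j(k) = -3 + √(2 + k) - 2*k (j(k) = √(2 + k) - (3 + 2*k) = √(2 + k) + (-3 - 2*k) = -3 + √(2 + k) - 2*k)
(-189 + 25)*(j(7) + (y - 1*127)) = (-189 + 25)*((-3 + √(2 + 7) - 2*7) + (-187 - 1*127)) = -164*((-3 + √9 - 14) + (-187 - 127)) = -164*((-3 + 3 - 14) - 314) = -164*(-14 - 314) = -164*(-328) = 53792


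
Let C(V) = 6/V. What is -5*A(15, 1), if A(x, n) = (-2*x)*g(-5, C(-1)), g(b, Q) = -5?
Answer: -750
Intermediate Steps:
A(x, n) = 10*x (A(x, n) = -2*x*(-5) = 10*x)
-5*A(15, 1) = -50*15 = -5*150 = -750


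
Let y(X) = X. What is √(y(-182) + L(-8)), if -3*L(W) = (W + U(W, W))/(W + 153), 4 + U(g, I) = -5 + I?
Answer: I*√1377123/87 ≈ 13.489*I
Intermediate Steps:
U(g, I) = -9 + I (U(g, I) = -4 + (-5 + I) = -9 + I)
L(W) = -(-9 + 2*W)/(3*(153 + W)) (L(W) = -(W + (-9 + W))/(3*(W + 153)) = -(-9 + 2*W)/(3*(153 + W)))
√(y(-182) + L(-8)) = √(-182 + (9 - 2*(-8))/(3*(153 - 8))) = √(-182 + (⅓)*(9 + 16)/145) = √(-182 + (⅓)*(1/145)*25) = √(-182 + 5/87) = √(-15829/87) = I*√1377123/87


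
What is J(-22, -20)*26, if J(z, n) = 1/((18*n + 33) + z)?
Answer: -26/349 ≈ -0.074499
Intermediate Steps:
J(z, n) = 1/(33 + z + 18*n) (J(z, n) = 1/((33 + 18*n) + z) = 1/(33 + z + 18*n))
J(-22, -20)*26 = 26/(33 - 22 + 18*(-20)) = 26/(33 - 22 - 360) = 26/(-349) = -1/349*26 = -26/349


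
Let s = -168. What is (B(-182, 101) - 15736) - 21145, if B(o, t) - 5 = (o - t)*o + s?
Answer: 14462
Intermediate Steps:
B(o, t) = -163 + o*(o - t) (B(o, t) = 5 + ((o - t)*o - 168) = 5 + (o*(o - t) - 168) = 5 + (-168 + o*(o - t)) = -163 + o*(o - t))
(B(-182, 101) - 15736) - 21145 = ((-163 + (-182)² - 1*(-182)*101) - 15736) - 21145 = ((-163 + 33124 + 18382) - 15736) - 21145 = (51343 - 15736) - 21145 = 35607 - 21145 = 14462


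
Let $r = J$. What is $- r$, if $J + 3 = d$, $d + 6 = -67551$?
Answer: $67560$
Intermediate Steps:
$d = -67557$ ($d = -6 - 67551 = -67557$)
$J = -67560$ ($J = -3 - 67557 = -67560$)
$r = -67560$
$- r = \left(-1\right) \left(-67560\right) = 67560$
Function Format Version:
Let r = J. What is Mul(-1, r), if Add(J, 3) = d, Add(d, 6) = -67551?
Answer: 67560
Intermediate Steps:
d = -67557 (d = Add(-6, -67551) = -67557)
J = -67560 (J = Add(-3, -67557) = -67560)
r = -67560
Mul(-1, r) = Mul(-1, -67560) = 67560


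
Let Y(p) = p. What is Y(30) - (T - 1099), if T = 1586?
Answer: -457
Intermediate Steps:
Y(30) - (T - 1099) = 30 - (1586 - 1099) = 30 - 1*487 = 30 - 487 = -457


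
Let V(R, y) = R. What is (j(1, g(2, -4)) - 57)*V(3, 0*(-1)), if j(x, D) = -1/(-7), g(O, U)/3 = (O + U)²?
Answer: -1194/7 ≈ -170.57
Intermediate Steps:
g(O, U) = 3*(O + U)²
j(x, D) = ⅐ (j(x, D) = -1*(-⅐) = ⅐)
(j(1, g(2, -4)) - 57)*V(3, 0*(-1)) = (⅐ - 57)*3 = -398/7*3 = -1194/7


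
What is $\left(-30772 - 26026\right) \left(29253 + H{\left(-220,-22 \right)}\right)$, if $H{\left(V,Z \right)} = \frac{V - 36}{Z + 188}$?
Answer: $- \frac{137898217058}{83} \approx -1.6614 \cdot 10^{9}$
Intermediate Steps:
$H{\left(V,Z \right)} = \frac{-36 + V}{188 + Z}$
$\left(-30772 - 26026\right) \left(29253 + H{\left(-220,-22 \right)}\right) = \left(-30772 - 26026\right) \left(29253 + \frac{-36 - 220}{188 - 22}\right) = - 56798 \left(29253 + \frac{1}{166} \left(-256\right)\right) = - 56798 \left(29253 - \frac{128}{83}\right) = \left(-56798\right) \frac{2427871}{83} = - \frac{137898217058}{83}$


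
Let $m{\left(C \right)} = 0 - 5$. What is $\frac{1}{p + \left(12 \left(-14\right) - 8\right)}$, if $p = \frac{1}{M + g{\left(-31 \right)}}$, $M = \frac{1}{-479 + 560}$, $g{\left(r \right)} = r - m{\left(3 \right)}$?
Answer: $- \frac{2105}{370561} \approx -0.0056806$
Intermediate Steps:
$m{\left(C \right)} = -5$ ($m{\left(C \right)} = 0 - 5 = -5$)
$g{\left(r \right)} = 5 + r$ ($g{\left(r \right)} = r - -5 = r + 5 = 5 + r$)
$M = \frac{1}{81} \approx 0.012346$
$p = - \frac{81}{2105}$ ($p = \frac{1}{\frac{1}{81} + \left(5 - 31\right)} = \frac{1}{\frac{1}{81} - 26} = \frac{1}{- \frac{2105}{81}} = - \frac{81}{2105} \approx -0.03848$)
$\frac{1}{p + \left(12 \left(-14\right) - 8\right)} = \frac{1}{- \frac{81}{2105} + \left(12 \left(-14\right) - 8\right)} = \frac{1}{- \frac{81}{2105} - 176} = \frac{1}{- \frac{370561}{2105}} = - \frac{2105}{370561}$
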